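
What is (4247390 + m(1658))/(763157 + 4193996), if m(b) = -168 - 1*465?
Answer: 4246757/4957153 ≈ 0.85669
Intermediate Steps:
m(b) = -633 (m(b) = -168 - 465 = -633)
(4247390 + m(1658))/(763157 + 4193996) = (4247390 - 633)/(763157 + 4193996) = 4246757/4957153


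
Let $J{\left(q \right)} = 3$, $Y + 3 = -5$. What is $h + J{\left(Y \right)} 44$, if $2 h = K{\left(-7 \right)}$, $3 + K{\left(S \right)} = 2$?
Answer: $\frac{263}{2} \approx 131.5$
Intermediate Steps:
$Y = -8$ ($Y = -3 - 5 = -8$)
$K{\left(S \right)} = -1$ ($K{\left(S \right)} = -3 + 2 = -1$)
$h = - \frac{1}{2}$ ($h = \frac{1}{2} \left(-1\right) = - \frac{1}{2} \approx -0.5$)
$h + J{\left(Y \right)} 44 = - \frac{1}{2} + 3 \cdot 44 = - \frac{1}{2} + 132 = \frac{263}{2}$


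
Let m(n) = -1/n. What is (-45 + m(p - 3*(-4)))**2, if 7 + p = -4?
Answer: 2116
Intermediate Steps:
p = -11 (p = -7 - 4 = -11)
(-45 + m(p - 3*(-4)))**2 = (-45 - 1/(-11 - 3*(-4)))**2 = (-45 - 1/(-11 + 12))**2 = (-45 - 1/1)**2 = (-45 - 1*1)**2 = (-45 - 1)**2 = (-46)**2 = 2116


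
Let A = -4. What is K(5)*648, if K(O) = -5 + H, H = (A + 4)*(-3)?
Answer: -3240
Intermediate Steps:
H = 0 (H = (-4 + 4)*(-3) = 0*(-3) = 0)
K(O) = -5 (K(O) = -5 + 0 = -5)
K(5)*648 = -5*648 = -3240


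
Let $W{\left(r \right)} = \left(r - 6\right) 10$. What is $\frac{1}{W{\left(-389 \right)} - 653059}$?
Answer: $- \frac{1}{657009} \approx -1.522 \cdot 10^{-6}$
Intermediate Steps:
$W{\left(r \right)} = -60 + 10 r$ ($W{\left(r \right)} = \left(-6 + r\right) 10 = -60 + 10 r$)
$\frac{1}{W{\left(-389 \right)} - 653059} = \frac{1}{\left(-60 + 10 \left(-389\right)\right) - 653059} = \frac{1}{\left(-60 - 3890\right) - 653059} = \frac{1}{-3950 - 653059} = \frac{1}{-657009} = - \frac{1}{657009}$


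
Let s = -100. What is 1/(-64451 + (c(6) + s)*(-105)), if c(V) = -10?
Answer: -1/52901 ≈ -1.8903e-5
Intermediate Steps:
1/(-64451 + (c(6) + s)*(-105)) = 1/(-64451 + (-10 - 100)*(-105)) = 1/(-64451 - 110*(-105)) = 1/(-64451 + 11550) = 1/(-52901) = -1/52901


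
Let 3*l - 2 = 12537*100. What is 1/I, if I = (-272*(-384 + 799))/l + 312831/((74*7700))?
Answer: 357179699800/99619889181 ≈ 3.5854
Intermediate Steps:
l = 1253702/3 (l = 2/3 + (12537*100)/3 = 2/3 + (1/3)*1253700 = 2/3 + 417900 = 1253702/3 ≈ 4.1790e+5)
I = 99619889181/357179699800 (I = (-272*(-384 + 799))/(1253702/3) + 312831/((74*7700)) = -272*415*(3/1253702) + 312831/569800 = -112880*3/1253702 + 312831*(1/569800) = -169320/626851 + 312831/569800 = 99619889181/357179699800 ≈ 0.27891)
1/I = 1/(99619889181/357179699800) = 357179699800/99619889181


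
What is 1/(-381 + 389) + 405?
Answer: 3241/8 ≈ 405.13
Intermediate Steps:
1/(-381 + 389) + 405 = 1/8 + 405 = 3241/8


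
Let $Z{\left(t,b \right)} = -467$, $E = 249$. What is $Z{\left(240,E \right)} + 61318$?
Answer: $60851$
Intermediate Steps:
$Z{\left(240,E \right)} + 61318 = -467 + 61318 = 60851$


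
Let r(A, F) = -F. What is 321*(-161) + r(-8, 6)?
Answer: -51687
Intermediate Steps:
321*(-161) + r(-8, 6) = 321*(-161) - 1*6 = -51681 - 6 = -51687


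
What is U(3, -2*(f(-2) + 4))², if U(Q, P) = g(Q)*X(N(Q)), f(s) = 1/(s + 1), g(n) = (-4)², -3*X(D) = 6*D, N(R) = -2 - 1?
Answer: 9216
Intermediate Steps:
N(R) = -3
X(D) = -2*D
g(n) = 16
f(s) = 1/(1 + s)
U(Q, P) = 96 (U(Q, P) = 16*(-2*(-3)) = 16*6 = 96)
U(3, -2*(f(-2) + 4))² = 96² = 9216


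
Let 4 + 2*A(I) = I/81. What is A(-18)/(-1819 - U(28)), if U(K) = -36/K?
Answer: 133/114516 ≈ 0.0011614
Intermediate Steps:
A(I) = -2 + I/162 (A(I) = -2 + (I/81)/2 = -2 + I/162)
A(-18)/(-1819 - U(28)) = (-2 + (1/162)*(-18))/(-1819 - (-36)/28) = (-2 - ⅑)/(-1819 - (-36)/28) = -19/(9*(-1819 - 1*(-9/7))) = -19/(9*(-1819 + 9/7)) = -19/(9*(-12724/7)) = -19/9*(-7/12724) = 133/114516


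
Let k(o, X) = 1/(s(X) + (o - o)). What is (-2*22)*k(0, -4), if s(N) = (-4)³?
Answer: 11/16 ≈ 0.68750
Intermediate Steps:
s(N) = -64
k(o, X) = -1/64 (k(o, X) = 1/(-64 + (o - o)) = 1/(-64 + 0) = 1/(-64) = -1/64)
(-2*22)*k(0, -4) = -2*22*(-1/64) = -44*(-1/64) = 11/16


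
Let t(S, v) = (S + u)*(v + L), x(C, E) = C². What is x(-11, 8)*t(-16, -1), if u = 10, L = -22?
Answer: 16698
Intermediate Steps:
t(S, v) = (-22 + v)*(10 + S) (t(S, v) = (S + 10)*(v - 22) = (10 + S)*(-22 + v) = (-22 + v)*(10 + S))
x(-11, 8)*t(-16, -1) = (-11)²*(-220 - 22*(-16) + 10*(-1) - 16*(-1)) = 121*(-220 + 352 - 10 + 16) = 121*138 = 16698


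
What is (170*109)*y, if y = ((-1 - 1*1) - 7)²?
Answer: 1500930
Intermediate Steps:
y = 81 (y = ((-1 - 1) - 7)² = (-2 - 7)² = (-9)² = 81)
(170*109)*y = (170*109)*81 = 18530*81 = 1500930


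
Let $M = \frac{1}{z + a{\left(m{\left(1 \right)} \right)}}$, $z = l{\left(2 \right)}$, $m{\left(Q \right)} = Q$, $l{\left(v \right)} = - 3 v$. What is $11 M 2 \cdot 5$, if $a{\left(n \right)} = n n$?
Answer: $-22$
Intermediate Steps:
$a{\left(n \right)} = n^{2}$
$z = -6$ ($z = \left(-3\right) 2 = -6$)
$M = - \frac{1}{5}$ ($M = \frac{1}{-6 + 1^{2}} = \frac{1}{-6 + 1} = \frac{1}{-5} = - \frac{1}{5} \approx -0.2$)
$11 M 2 \cdot 5 = 11 \left(- \frac{1}{5}\right) 2 \cdot 5 = \left(- \frac{11}{5}\right) 10 = -22$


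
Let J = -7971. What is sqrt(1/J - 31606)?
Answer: I*sqrt(2008145404617)/7971 ≈ 177.78*I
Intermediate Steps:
sqrt(1/J - 31606) = sqrt(1/(-7971) - 31606) = sqrt(-1/7971 - 31606) = sqrt(-251931427/7971) = I*sqrt(2008145404617)/7971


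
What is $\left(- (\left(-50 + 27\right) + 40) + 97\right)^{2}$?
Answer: $6400$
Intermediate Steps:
$\left(- (\left(-50 + 27\right) + 40) + 97\right)^{2} = \left(- (-23 + 40) + 97\right)^{2} = \left(\left(-1\right) 17 + 97\right)^{2} = \left(-17 + 97\right)^{2} = 80^{2} = 6400$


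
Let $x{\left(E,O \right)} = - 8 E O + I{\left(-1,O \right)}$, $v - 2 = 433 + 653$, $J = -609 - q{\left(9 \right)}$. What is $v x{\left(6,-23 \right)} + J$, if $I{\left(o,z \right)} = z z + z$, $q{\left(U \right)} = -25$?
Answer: $1751096$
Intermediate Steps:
$I{\left(o,z \right)} = z + z^{2}$ ($I{\left(o,z \right)} = z^{2} + z = z + z^{2}$)
$J = -584$ ($J = -609 - -25 = -609 + 25 = -584$)
$v = 1088$ ($v = 2 + \left(433 + 653\right) = 2 + 1086 = 1088$)
$x{\left(E,O \right)} = O \left(1 + O\right) - 8 E O$ ($x{\left(E,O \right)} = - 8 E O + O \left(1 + O\right) = O \left(1 + O\right) - 8 E O$)
$v x{\left(6,-23 \right)} + J = 1088 \left(- 23 \left(1 - 23 - 48\right)\right) - 584 = 1088 \left(\left(-23\right) \left(-70\right)\right) - 584 = 1088 \cdot 1610 - 584 = 1751680 - 584 = 1751096$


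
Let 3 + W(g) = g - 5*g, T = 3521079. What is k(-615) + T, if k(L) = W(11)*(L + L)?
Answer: 3578889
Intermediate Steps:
W(g) = -3 - 4*g (W(g) = -3 + (g - 5*g) = -3 - 4*g)
k(L) = -94*L (k(L) = (-3 - 4*11)*(L + L) = (-3 - 44)*(2*L) = -94*L)
k(-615) + T = -94*(-615) + 3521079 = 57810 + 3521079 = 3578889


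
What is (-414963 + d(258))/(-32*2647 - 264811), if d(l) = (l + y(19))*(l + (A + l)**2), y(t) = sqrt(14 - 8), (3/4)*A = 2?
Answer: -51545867/1048545 - 613846*sqrt(6)/3145635 ≈ -49.637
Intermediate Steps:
A = 8/3 (A = (4/3)*2 = 8/3 ≈ 2.6667)
y(t) = sqrt(6)
d(l) = (l + sqrt(6))*(l + (8/3 + l)**2)
(-414963 + d(258))/(-32*2647 - 264811) = (-414963 + (258**2 + 258*sqrt(6) + (1/9)*258*(8 + 3*258)**2 + sqrt(6)*(8 + 3*258)**2/9))/(-32*2647 - 264811) = (-414963 + (66564 + 258*sqrt(6) + (1/9)*258*(8 + 774)**2 + sqrt(6)*(8 + 774)**2/9))/(-84704 - 264811) = (-414963 + (66564 + 258*sqrt(6) + (1/9)*258*782**2 + (1/9)*sqrt(6)*782**2))/(-349515) = (-414963 + (66564 + 258*sqrt(6) + (1/9)*258*611524 + (1/9)*sqrt(6)*611524))*(-1/349515) = (-414963 + (66564 + 258*sqrt(6) + 52591064/3 + 611524*sqrt(6)/9))*(-1/349515) = (-414963 + (52790756/3 + 613846*sqrt(6)/9))*(-1/349515) = (51545867/3 + 613846*sqrt(6)/9)*(-1/349515) = -51545867/1048545 - 613846*sqrt(6)/3145635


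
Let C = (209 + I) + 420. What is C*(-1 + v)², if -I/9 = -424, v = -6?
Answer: 217805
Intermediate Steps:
I = 3816 (I = -9*(-424) = 3816)
C = 4445 (C = (209 + 3816) + 420 = 4025 + 420 = 4445)
C*(-1 + v)² = 4445*(-1 - 6)² = 4445*(-7)² = 4445*49 = 217805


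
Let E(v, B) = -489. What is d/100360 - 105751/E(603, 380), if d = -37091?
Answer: 10595032861/49076040 ≈ 215.89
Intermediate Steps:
d/100360 - 105751/E(603, 380) = -37091/100360 - 105751/(-489) = -37091*1/100360 - 105751*(-1/489) = -37091/100360 + 105751/489 = 10595032861/49076040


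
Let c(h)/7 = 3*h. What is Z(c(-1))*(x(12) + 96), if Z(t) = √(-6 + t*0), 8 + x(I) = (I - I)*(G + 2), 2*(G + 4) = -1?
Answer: 88*I*√6 ≈ 215.56*I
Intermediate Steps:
G = -9/2 (G = -4 + (½)*(-1) = -4 - ½ = -9/2 ≈ -4.5000)
c(h) = 21*h (c(h) = 7*(3*h) = 21*h)
x(I) = -8 (x(I) = -8 + (I - I)*(-9/2 + 2) = -8 + 0*(-5/2) = -8 + 0 = -8)
Z(t) = I*√6 (Z(t) = √(-6 + 0) = √(-6) = I*√6)
Z(c(-1))*(x(12) + 96) = (I*√6)*(-8 + 96) = (I*√6)*88 = 88*I*√6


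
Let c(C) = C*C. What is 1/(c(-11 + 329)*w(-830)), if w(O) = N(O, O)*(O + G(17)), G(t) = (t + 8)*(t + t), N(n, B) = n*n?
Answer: 1/1393286472000 ≈ 7.1773e-13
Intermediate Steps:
N(n, B) = n**2
G(t) = 2*t*(8 + t) (G(t) = (8 + t)*(2*t) = 2*t*(8 + t))
c(C) = C**2
w(O) = O**2*(850 + O) (w(O) = O**2*(O + 2*17*(8 + 17)) = O**2*(O + 2*17*25) = O**2*(O + 850) = O**2*(850 + O))
1/(c(-11 + 329)*w(-830)) = 1/(((-11 + 329)**2)*(((-830)**2*(850 - 830)))) = 1/((318**2)*((688900*20))) = 1/(101124*13778000) = (1/101124)*(1/13778000) = 1/1393286472000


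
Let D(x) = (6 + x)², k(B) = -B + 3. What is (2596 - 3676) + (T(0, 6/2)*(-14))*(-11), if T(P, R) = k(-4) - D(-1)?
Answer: -3852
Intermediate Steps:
k(B) = 3 - B
T(P, R) = -18 (T(P, R) = (3 - 1*(-4)) - (6 - 1)² = (3 + 4) - 1*5² = 7 - 1*25 = 7 - 25 = -18)
(2596 - 3676) + (T(0, 6/2)*(-14))*(-11) = (2596 - 3676) - 18*(-14)*(-11) = -1080 + 252*(-11) = -1080 - 2772 = -3852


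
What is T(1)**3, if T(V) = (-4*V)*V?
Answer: -64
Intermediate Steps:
T(V) = -4*V**2
T(1)**3 = (-4*1**2)**3 = (-4*1)**3 = (-4)**3 = -64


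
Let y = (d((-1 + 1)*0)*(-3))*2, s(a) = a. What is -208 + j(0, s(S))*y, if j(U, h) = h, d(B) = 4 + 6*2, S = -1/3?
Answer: -176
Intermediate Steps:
S = -1/3 (S = -1*1/3 = -1/3 ≈ -0.33333)
d(B) = 16 (d(B) = 4 + 12 = 16)
y = -96 (y = (16*(-3))*2 = -48*2 = -96)
-208 + j(0, s(S))*y = -208 - 1/3*(-96) = -208 + 32 = -176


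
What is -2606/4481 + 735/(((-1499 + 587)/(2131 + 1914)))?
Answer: -4441575249/1362224 ≈ -3260.5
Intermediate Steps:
-2606/4481 + 735/(((-1499 + 587)/(2131 + 1914))) = -2606*1/4481 + 735/((-912/4045)) = -2606/4481 + 735/((-912*1/4045)) = -2606/4481 + 735/(-912/4045) = -2606/4481 + 735*(-4045/912) = -2606/4481 - 991025/304 = -4441575249/1362224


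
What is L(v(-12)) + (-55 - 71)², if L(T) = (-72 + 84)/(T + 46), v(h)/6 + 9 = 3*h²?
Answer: 10255899/646 ≈ 15876.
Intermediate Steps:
v(h) = -54 + 18*h² (v(h) = -54 + 6*(3*h²) = -54 + 18*h²)
L(T) = 12/(46 + T)
L(v(-12)) + (-55 - 71)² = 12/(46 + (-54 + 18*(-12)²)) + (-55 - 71)² = 12/(46 + (-54 + 18*144)) + (-126)² = 12/(46 + (-54 + 2592)) + 15876 = 12/(46 + 2538) + 15876 = 12/2584 + 15876 = 12*(1/2584) + 15876 = 3/646 + 15876 = 10255899/646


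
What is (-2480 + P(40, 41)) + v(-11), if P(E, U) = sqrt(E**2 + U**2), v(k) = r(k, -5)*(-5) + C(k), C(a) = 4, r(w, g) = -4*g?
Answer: -2576 + sqrt(3281) ≈ -2518.7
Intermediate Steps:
v(k) = -96 (v(k) = -4*(-5)*(-5) + 4 = 20*(-5) + 4 = -100 + 4 = -96)
(-2480 + P(40, 41)) + v(-11) = (-2480 + sqrt(40**2 + 41**2)) - 96 = (-2480 + sqrt(1600 + 1681)) - 96 = (-2480 + sqrt(3281)) - 96 = -2576 + sqrt(3281)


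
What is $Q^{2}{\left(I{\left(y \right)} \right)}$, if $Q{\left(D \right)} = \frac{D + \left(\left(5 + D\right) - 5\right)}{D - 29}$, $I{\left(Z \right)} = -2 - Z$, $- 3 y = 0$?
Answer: $\frac{16}{961} \approx 0.016649$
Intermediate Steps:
$y = 0$ ($y = \left(- \frac{1}{3}\right) 0 = 0$)
$Q{\left(D \right)} = \frac{2 D}{-29 + D}$ ($Q{\left(D \right)} = \frac{D + D}{-29 + D} = \frac{2 D}{-29 + D}$)
$Q^{2}{\left(I{\left(y \right)} \right)} = \left(\frac{2 \left(-2 - 0\right)}{-29 - 2}\right)^{2} = \left(\frac{2 \left(-2 + 0\right)}{-29 + \left(-2 + 0\right)}\right)^{2} = \left(2 \left(-2\right) \frac{1}{-29 - 2}\right)^{2} = \left(2 \left(-2\right) \frac{1}{-31}\right)^{2} = \left(2 \left(-2\right) \left(- \frac{1}{31}\right)\right)^{2} = \left(\frac{4}{31}\right)^{2} = \frac{16}{961}$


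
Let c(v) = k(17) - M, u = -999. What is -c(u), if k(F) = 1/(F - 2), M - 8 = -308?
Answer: -4501/15 ≈ -300.07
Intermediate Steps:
M = -300 (M = 8 - 308 = -300)
k(F) = 1/(-2 + F)
c(v) = 4501/15 (c(v) = 1/(-2 + 17) - 1*(-300) = 1/15 + 300 = 4501/15)
-c(u) = -1*4501/15 = -4501/15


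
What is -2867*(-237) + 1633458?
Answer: 2312937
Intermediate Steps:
-2867*(-237) + 1633458 = 679479 + 1633458 = 2312937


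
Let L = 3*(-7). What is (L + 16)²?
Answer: 25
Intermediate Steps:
L = -21
(L + 16)² = (-21 + 16)² = (-5)² = 25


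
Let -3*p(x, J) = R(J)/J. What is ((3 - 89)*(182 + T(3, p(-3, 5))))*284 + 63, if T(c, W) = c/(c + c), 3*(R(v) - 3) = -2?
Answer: -4457317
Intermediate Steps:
R(v) = 7/3 (R(v) = 3 + (⅓)*(-2) = 3 - ⅔ = 7/3)
p(x, J) = -7/(9*J)
T(c, W) = ½ (T(c, W) = c/((2*c)) = (1/(2*c))*c = ½)
((3 - 89)*(182 + T(3, p(-3, 5))))*284 + 63 = ((3 - 89)*(182 + ½))*284 + 63 = -86*365/2*284 + 63 = -15695*284 + 63 = -4457380 + 63 = -4457317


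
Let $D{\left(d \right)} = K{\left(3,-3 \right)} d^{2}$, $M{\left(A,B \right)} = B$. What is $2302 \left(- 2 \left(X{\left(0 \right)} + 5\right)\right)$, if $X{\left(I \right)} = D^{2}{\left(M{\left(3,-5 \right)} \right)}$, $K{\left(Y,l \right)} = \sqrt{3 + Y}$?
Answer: $-17288020$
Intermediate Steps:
$D{\left(d \right)} = \sqrt{6} d^{2}$ ($D{\left(d \right)} = \sqrt{3 + 3} d^{2} = \sqrt{6} d^{2}$)
$X{\left(I \right)} = 3750$ ($X{\left(I \right)} = \left(\sqrt{6} \left(-5\right)^{2}\right)^{2} = \left(\sqrt{6} \cdot 25\right)^{2} = \left(25 \sqrt{6}\right)^{2} = 3750$)
$2302 \left(- 2 \left(X{\left(0 \right)} + 5\right)\right) = 2302 \left(- 2 \left(3750 + 5\right)\right) = 2302 \left(\left(-2\right) 3755\right) = 2302 \left(-7510\right) = -17288020$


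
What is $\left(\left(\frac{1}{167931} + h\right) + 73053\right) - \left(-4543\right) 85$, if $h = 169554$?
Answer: $\frac{105588631423}{167931} \approx 6.2876 \cdot 10^{5}$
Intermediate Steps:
$\left(\left(\frac{1}{167931} + h\right) + 73053\right) - \left(-4543\right) 85 = \left(\left(\frac{1}{167931} + 169554\right) + 73053\right) - \left(-4543\right) 85 = \left(\left(\frac{1}{167931} + 169554\right) + 73053\right) - -386155 = \left(\frac{28473372775}{167931} + 73053\right) + 386155 = \frac{40741236118}{167931} + 386155 = \frac{105588631423}{167931}$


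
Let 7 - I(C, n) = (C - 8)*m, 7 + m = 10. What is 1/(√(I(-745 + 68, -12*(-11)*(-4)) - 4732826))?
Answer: -I*√1182691/2365382 ≈ -0.00045976*I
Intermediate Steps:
m = 3 (m = -7 + 10 = 3)
I(C, n) = 31 - 3*C (I(C, n) = 7 - (C - 8)*3 = 7 - (-8 + C)*3 = 7 - (-24 + 3*C) = 7 + (24 - 3*C) = 31 - 3*C)
1/(√(I(-745 + 68, -12*(-11)*(-4)) - 4732826)) = 1/(√((31 - 3*(-745 + 68)) - 4732826)) = 1/(√((31 - 3*(-677)) - 4732826)) = 1/(√((31 + 2031) - 4732826)) = 1/(√(2062 - 4732826)) = 1/(√(-4730764)) = 1/(2*I*√1182691) = -I*√1182691/2365382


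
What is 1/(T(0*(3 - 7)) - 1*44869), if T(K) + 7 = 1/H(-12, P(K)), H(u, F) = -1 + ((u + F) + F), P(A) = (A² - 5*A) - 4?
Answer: -21/942397 ≈ -2.2284e-5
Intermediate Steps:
P(A) = -4 + A² - 5*A
H(u, F) = -1 + u + 2*F (H(u, F) = -1 + ((F + u) + F) = -1 + (u + 2*F) = -1 + u + 2*F)
T(K) = -7 + 1/(-21 - 10*K + 2*K²) (T(K) = -7 + 1/(-1 - 12 + 2*(-4 + K² - 5*K)) = -7 + 1/(-1 - 12 + (-8 - 10*K + 2*K²)) = -7 + 1/(-21 - 10*K + 2*K²))
1/(T(0*(3 - 7)) - 1*44869) = 1/(2*(74 - 7*(0*(3 - 7))² + 35*(0*(3 - 7)))/(-21 - 0*(3 - 7) + 2*(0*(3 - 7))²) - 1*44869) = 1/(2*(74 - 7*(0*(-4))² + 35*(0*(-4)))/(-21 - 0*(-4) + 2*(0*(-4))²) - 44869) = 1/(2*(74 - 7*0² + 35*0)/(-21 - 10*0 + 2*0²) - 44869) = 1/(2*(74 - 7*0 + 0)/(-21 + 0 + 2*0) - 44869) = 1/(2*(74 + 0 + 0)/(-21 + 0 + 0) - 44869) = 1/(2*74/(-21) - 44869) = 1/(2*(-1/21)*74 - 44869) = 1/(-148/21 - 44869) = 1/(-942397/21) = -21/942397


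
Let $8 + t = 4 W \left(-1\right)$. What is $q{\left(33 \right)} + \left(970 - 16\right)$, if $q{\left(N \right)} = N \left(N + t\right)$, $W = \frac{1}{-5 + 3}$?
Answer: $1845$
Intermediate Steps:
$W = - \frac{1}{2}$ ($W = \frac{1}{-2} = - \frac{1}{2} \approx -0.5$)
$t = -6$ ($t = -8 + 4 \left(- \frac{1}{2}\right) \left(-1\right) = -8 - -2 = -8 + 2 = -6$)
$q{\left(N \right)} = N \left(-6 + N\right)$ ($q{\left(N \right)} = N \left(N - 6\right) = N \left(-6 + N\right)$)
$q{\left(33 \right)} + \left(970 - 16\right) = 33 \left(-6 + 33\right) + \left(970 - 16\right) = 33 \cdot 27 + \left(970 - 16\right) = 891 + 954 = 1845$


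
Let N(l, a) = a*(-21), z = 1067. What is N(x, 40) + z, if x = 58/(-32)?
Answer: 227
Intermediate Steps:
x = -29/16 (x = 58*(-1/32) = -29/16 ≈ -1.8125)
N(l, a) = -21*a
N(x, 40) + z = -21*40 + 1067 = -840 + 1067 = 227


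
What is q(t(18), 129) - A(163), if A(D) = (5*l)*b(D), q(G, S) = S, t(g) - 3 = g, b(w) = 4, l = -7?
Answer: 269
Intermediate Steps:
t(g) = 3 + g
A(D) = -140 (A(D) = (5*(-7))*4 = -35*4 = -140)
q(t(18), 129) - A(163) = 129 - 1*(-140) = 129 + 140 = 269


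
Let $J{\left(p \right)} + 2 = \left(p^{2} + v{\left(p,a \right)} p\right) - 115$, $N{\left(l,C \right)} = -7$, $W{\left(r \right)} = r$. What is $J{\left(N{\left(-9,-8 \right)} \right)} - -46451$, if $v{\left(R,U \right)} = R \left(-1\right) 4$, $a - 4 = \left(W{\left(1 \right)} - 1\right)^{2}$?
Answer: $46187$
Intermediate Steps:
$a = 4$ ($a = 4 + \left(1 - 1\right)^{2} = 4 + 0^{2} = 4 + 0 = 4$)
$v{\left(R,U \right)} = - 4 R$ ($v{\left(R,U \right)} = - R 4 = - 4 R$)
$J{\left(p \right)} = -117 - 3 p^{2}$ ($J{\left(p \right)} = -2 - \left(115 - p^{2} - - 4 p p\right) = -2 + \left(\left(p^{2} - 4 p^{2}\right) - 115\right) = -2 - \left(115 + 3 p^{2}\right) = -117 - 3 p^{2}$)
$J{\left(N{\left(-9,-8 \right)} \right)} - -46451 = \left(-117 - 3 \left(-7\right)^{2}\right) - -46451 = \left(-117 - 147\right) + 46451 = -264 + 46451 = 46187$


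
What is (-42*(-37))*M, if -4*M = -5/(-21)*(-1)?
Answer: 185/2 ≈ 92.500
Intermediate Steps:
M = 5/84 (M = -(-5/(-21))*(-1)/4 = -(-5*(-1/21))*(-1)/4 = -5*(-1)/84 = -¼*(-5/21) = 5/84 ≈ 0.059524)
(-42*(-37))*M = -42*(-37)*(5/84) = 1554*(5/84) = 185/2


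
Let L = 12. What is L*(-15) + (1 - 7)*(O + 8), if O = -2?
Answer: -216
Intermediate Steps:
L*(-15) + (1 - 7)*(O + 8) = 12*(-15) + (1 - 7)*(-2 + 8) = -180 - 6*6 = -180 - 36 = -216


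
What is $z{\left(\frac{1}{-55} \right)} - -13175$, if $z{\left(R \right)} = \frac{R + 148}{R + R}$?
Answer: $\frac{18211}{2} \approx 9105.5$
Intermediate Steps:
$z{\left(R \right)} = \frac{148 + R}{2 R}$
$z{\left(\frac{1}{-55} \right)} - -13175 = \frac{148 + \frac{1}{-55}}{2 \frac{1}{-55}} - -13175 = \frac{148 - \frac{1}{55}}{2 \left(- \frac{1}{55}\right)} + 13175 = \frac{1}{2} \left(-55\right) \frac{8139}{55} + 13175 = - \frac{8139}{2} + 13175 = \frac{18211}{2}$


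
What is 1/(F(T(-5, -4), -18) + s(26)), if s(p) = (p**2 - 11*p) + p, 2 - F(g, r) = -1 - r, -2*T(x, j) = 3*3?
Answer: 1/401 ≈ 0.0024938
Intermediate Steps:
T(x, j) = -9/2 (T(x, j) = -3*3/2 = -1/2*9 = -9/2)
F(g, r) = 3 + r (F(g, r) = 2 - (-1 - r) = 2 + (1 + r) = 3 + r)
s(p) = p**2 - 10*p
1/(F(T(-5, -4), -18) + s(26)) = 1/((3 - 18) + 26*(-10 + 26)) = 1/(-15 + 26*16) = 1/(-15 + 416) = 1/401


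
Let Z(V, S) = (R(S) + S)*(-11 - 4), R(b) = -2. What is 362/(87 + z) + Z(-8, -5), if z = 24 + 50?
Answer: 17267/161 ≈ 107.25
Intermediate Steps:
Z(V, S) = 30 - 15*S (Z(V, S) = (-2 + S)*(-11 - 4) = (-2 + S)*(-15) = 30 - 15*S)
z = 74
362/(87 + z) + Z(-8, -5) = 362/(87 + 74) + (30 - 15*(-5)) = 362/161 + (30 + 75) = (1/161)*362 + 105 = 362/161 + 105 = 17267/161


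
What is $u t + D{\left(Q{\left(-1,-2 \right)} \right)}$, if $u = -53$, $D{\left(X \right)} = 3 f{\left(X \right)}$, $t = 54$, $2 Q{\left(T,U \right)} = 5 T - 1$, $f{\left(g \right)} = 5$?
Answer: $-2847$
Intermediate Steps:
$Q{\left(T,U \right)} = - \frac{1}{2} + \frac{5 T}{2}$ ($Q{\left(T,U \right)} = \frac{5 T - 1}{2} = \frac{-1 + 5 T}{2} = - \frac{1}{2} + \frac{5 T}{2}$)
$D{\left(X \right)} = 15$ ($D{\left(X \right)} = 3 \cdot 5 = 15$)
$u t + D{\left(Q{\left(-1,-2 \right)} \right)} = \left(-53\right) 54 + 15 = -2862 + 15 = -2847$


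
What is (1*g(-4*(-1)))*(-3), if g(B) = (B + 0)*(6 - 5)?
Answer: -12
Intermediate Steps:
g(B) = B (g(B) = B*1 = B)
(1*g(-4*(-1)))*(-3) = (1*(-4*(-1)))*(-3) = (1*4)*(-3) = 4*(-3) = -12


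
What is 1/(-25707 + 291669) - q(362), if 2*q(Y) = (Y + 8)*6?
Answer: -295217819/265962 ≈ -1110.0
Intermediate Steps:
q(Y) = 24 + 3*Y (q(Y) = ((Y + 8)*6)/2 = ((8 + Y)*6)/2 = (48 + 6*Y)/2 = 24 + 3*Y)
1/(-25707 + 291669) - q(362) = 1/(-25707 + 291669) - (24 + 3*362) = 1/265962 - (24 + 1086) = 1/265962 - 1*1110 = 1/265962 - 1110 = -295217819/265962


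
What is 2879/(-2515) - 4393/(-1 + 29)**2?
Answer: -13305531/1971760 ≈ -6.7480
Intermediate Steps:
2879/(-2515) - 4393/(-1 + 29)**2 = 2879*(-1/2515) - 4393/(28**2) = -2879/2515 - 4393/784 = -13305531/1971760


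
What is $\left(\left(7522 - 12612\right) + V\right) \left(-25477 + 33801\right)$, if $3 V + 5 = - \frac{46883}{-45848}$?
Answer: $- \frac{1457285420677}{34386} \approx -4.238 \cdot 10^{7}$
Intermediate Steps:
$V = - \frac{182357}{137544}$ ($V = - \frac{5}{3} + \frac{\left(-46883\right) \frac{1}{-45848}}{3} = - \frac{5}{3} + \frac{\left(-46883\right) \left(- \frac{1}{45848}\right)}{3} = - \frac{5}{3} + \frac{1}{3} \cdot \frac{46883}{45848} = - \frac{5}{3} + \frac{46883}{137544} = - \frac{182357}{137544} \approx -1.3258$)
$\left(\left(7522 - 12612\right) + V\right) \left(-25477 + 33801\right) = \left(\left(7522 - 12612\right) - \frac{182357}{137544}\right) \left(-25477 + 33801\right) = \left(\left(7522 - 12612\right) - \frac{182357}{137544}\right) 8324 = \left(-5090 - \frac{182357}{137544}\right) 8324 = \left(- \frac{700281317}{137544}\right) 8324 = - \frac{1457285420677}{34386}$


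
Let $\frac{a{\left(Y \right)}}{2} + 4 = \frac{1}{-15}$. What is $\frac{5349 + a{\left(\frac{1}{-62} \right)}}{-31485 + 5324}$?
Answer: $- \frac{80113}{392415} \approx -0.20415$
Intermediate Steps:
$a{\left(Y \right)} = - \frac{122}{15}$ ($a{\left(Y \right)} = -8 + \frac{2}{-15} = -8 + 2 \left(- \frac{1}{15}\right) = -8 - \frac{2}{15} = - \frac{122}{15}$)
$\frac{5349 + a{\left(\frac{1}{-62} \right)}}{-31485 + 5324} = \frac{5349 - \frac{122}{15}}{-31485 + 5324} = \frac{80113}{15 \left(-26161\right)} = \frac{80113}{15} \left(- \frac{1}{26161}\right) = - \frac{80113}{392415}$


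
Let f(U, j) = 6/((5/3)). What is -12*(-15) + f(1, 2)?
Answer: 918/5 ≈ 183.60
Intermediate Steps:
f(U, j) = 18/5 (f(U, j) = 6/((5*(⅓))) = 6/(5/3) = 6*(⅗) = 18/5)
-12*(-15) + f(1, 2) = -12*(-15) + 18/5 = 180 + 18/5 = 918/5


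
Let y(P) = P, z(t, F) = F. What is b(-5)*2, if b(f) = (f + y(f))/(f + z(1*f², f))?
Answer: 2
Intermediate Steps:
b(f) = 1 (b(f) = (f + f)/(f + f) = (2*f)/((2*f)) = (2*f)*(1/(2*f)) = 1)
b(-5)*2 = 1*2 = 2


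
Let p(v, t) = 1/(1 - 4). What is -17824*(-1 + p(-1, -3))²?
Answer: -285184/9 ≈ -31687.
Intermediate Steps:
p(v, t) = -⅓ (p(v, t) = 1/(-3) = -⅓)
-17824*(-1 + p(-1, -3))² = -17824*(-1 - ⅓)² = -17824*(-4/3)² = -17824*16/9 = -285184/9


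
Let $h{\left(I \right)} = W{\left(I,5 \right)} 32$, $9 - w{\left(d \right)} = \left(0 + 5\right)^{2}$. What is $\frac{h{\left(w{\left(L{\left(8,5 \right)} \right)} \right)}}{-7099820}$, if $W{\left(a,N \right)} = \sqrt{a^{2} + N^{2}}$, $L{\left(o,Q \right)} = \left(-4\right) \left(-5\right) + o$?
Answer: $- \frac{8 \sqrt{281}}{1774955} \approx -7.5554 \cdot 10^{-5}$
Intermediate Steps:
$L{\left(o,Q \right)} = 20 + o$
$W{\left(a,N \right)} = \sqrt{N^{2} + a^{2}}$
$w{\left(d \right)} = -16$ ($w{\left(d \right)} = 9 - \left(0 + 5\right)^{2} = 9 - 5^{2} = 9 - 25 = -16$)
$h{\left(I \right)} = 32 \sqrt{25 + I^{2}}$ ($h{\left(I \right)} = \sqrt{5^{2} + I^{2}} \cdot 32 = \sqrt{25 + I^{2}} \cdot 32 = 32 \sqrt{25 + I^{2}}$)
$\frac{h{\left(w{\left(L{\left(8,5 \right)} \right)} \right)}}{-7099820} = \frac{32 \sqrt{25 + \left(-16\right)^{2}}}{-7099820} = 32 \sqrt{25 + 256} \left(- \frac{1}{7099820}\right) = 32 \sqrt{281} \left(- \frac{1}{7099820}\right) = - \frac{8 \sqrt{281}}{1774955}$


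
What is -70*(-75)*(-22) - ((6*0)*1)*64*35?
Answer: -115500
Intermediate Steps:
-70*(-75)*(-22) - ((6*0)*1)*64*35 = 5250*(-22) - (0*1)*64*35 = -115500 - 0*64*35 = -115500 - 0*35 = -115500 - 1*0 = -115500 + 0 = -115500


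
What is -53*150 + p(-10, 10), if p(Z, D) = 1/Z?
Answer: -79501/10 ≈ -7950.1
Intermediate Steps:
-53*150 + p(-10, 10) = -53*150 + 1/(-10) = -7950 - ⅒ = -79501/10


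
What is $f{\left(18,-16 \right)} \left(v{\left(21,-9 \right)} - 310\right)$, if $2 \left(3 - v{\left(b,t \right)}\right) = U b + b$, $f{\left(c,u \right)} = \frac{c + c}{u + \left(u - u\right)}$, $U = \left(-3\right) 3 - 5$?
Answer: $\frac{3069}{8} \approx 383.63$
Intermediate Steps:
$U = -14$ ($U = -9 - 5 = -14$)
$f{\left(c,u \right)} = \frac{2 c}{u}$ ($f{\left(c,u \right)} = \frac{2 c}{u + 0} = \frac{2 c}{u}$)
$v{\left(b,t \right)} = 3 + \frac{13 b}{2}$ ($v{\left(b,t \right)} = 3 - \frac{- 14 b + b}{2} = 3 - \frac{\left(-13\right) b}{2} = 3 + \frac{13 b}{2}$)
$f{\left(18,-16 \right)} \left(v{\left(21,-9 \right)} - 310\right) = 2 \cdot 18 \frac{1}{-16} \left(\left(3 + \frac{13}{2} \cdot 21\right) - 310\right) = 2 \cdot 18 \left(- \frac{1}{16}\right) \left(\left(3 + \frac{273}{2}\right) - 310\right) = - \frac{9 \left(\frac{279}{2} - 310\right)}{4} = \left(- \frac{9}{4}\right) \left(- \frac{341}{2}\right) = \frac{3069}{8}$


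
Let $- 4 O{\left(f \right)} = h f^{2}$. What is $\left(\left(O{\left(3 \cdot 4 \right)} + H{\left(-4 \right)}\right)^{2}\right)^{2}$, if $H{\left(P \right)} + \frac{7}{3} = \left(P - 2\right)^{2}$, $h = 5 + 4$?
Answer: $\frac{575536166881}{81} \approx 7.1054 \cdot 10^{9}$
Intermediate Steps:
$h = 9$
$H{\left(P \right)} = - \frac{7}{3} + \left(-2 + P\right)^{2}$ ($H{\left(P \right)} = - \frac{7}{3} + \left(P - 2\right)^{2} = - \frac{7}{3} + \left(-2 + P\right)^{2}$)
$O{\left(f \right)} = - \frac{9 f^{2}}{4}$
$\left(\left(O{\left(3 \cdot 4 \right)} + H{\left(-4 \right)}\right)^{2}\right)^{2} = \left(\left(- \frac{9 \left(3 \cdot 4\right)^{2}}{4} - \left(\frac{7}{3} - \left(-2 - 4\right)^{2}\right)\right)^{2}\right)^{2} = \left(\left(- \frac{9 \cdot 12^{2}}{4} - \left(\frac{7}{3} - \left(-6\right)^{2}\right)\right)^{2}\right)^{2} = \left(\left(\left(- \frac{9}{4}\right) 144 + \left(- \frac{7}{3} + 36\right)\right)^{2}\right)^{2} = \left(\left(-324 + \frac{101}{3}\right)^{2}\right)^{2} = \left(\left(- \frac{871}{3}\right)^{2}\right)^{2} = \left(\frac{758641}{9}\right)^{2} = \frac{575536166881}{81}$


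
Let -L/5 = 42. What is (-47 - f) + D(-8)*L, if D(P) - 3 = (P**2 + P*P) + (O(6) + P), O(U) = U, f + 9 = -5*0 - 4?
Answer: -27124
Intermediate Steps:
L = -210 (L = -5*42 = -210)
f = -13 (f = -9 + (-5*0 - 4) = -9 + (0 - 4) = -9 - 4 = -13)
D(P) = 9 + P + 2*P**2 (D(P) = 3 + ((P**2 + P*P) + (6 + P)) = 3 + ((P**2 + P**2) + (6 + P)) = 3 + (2*P**2 + (6 + P)) = 3 + (6 + P + 2*P**2) = 9 + P + 2*P**2)
(-47 - f) + D(-8)*L = (-47 - 1*(-13)) + (9 - 8 + 2*(-8)**2)*(-210) = (-47 + 13) + (9 - 8 + 2*64)*(-210) = -34 + (9 - 8 + 128)*(-210) = -34 + 129*(-210) = -34 - 27090 = -27124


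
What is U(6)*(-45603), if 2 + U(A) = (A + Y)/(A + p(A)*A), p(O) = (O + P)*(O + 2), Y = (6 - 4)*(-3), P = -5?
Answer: 91206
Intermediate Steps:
Y = -6 (Y = 2*(-3) = -6)
p(O) = (-5 + O)*(2 + O) (p(O) = (O - 5)*(O + 2) = (-5 + O)*(2 + O))
U(A) = -2 + (-6 + A)/(A + A*(-10 + A² - 3*A)) (U(A) = -2 + (A - 6)/(A + (-10 + A² - 3*A)*A) = -2 + (-6 + A)/(A + A*(-10 + A² - 3*A)))
U(6)*(-45603) = ((-6 - 2*6³ + 6*6² + 19*6)/(6*(-9 + 6² - 3*6)))*(-45603) = ((-6 - 2*216 + 6*36 + 114)/(6*(-9 + 36 - 18)))*(-45603) = ((⅙)*(-6 - 432 + 216 + 114)/9)*(-45603) = ((⅙)*(⅑)*(-108))*(-45603) = -2*(-45603) = 91206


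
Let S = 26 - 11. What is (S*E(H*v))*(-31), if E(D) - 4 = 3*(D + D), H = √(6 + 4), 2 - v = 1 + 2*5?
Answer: -1860 + 25110*√10 ≈ 77545.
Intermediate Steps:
v = -9 (v = 2 - (1 + 2*5) = 2 - (1 + 10) = 2 - 1*11 = 2 - 11 = -9)
H = √10 ≈ 3.1623
S = 15
E(D) = 4 + 6*D (E(D) = 4 + 3*(D + D) = 4 + 3*(2*D) = 4 + 6*D)
(S*E(H*v))*(-31) = (15*(4 + 6*(√10*(-9))))*(-31) = (15*(4 + 6*(-9*√10)))*(-31) = (15*(4 - 54*√10))*(-31) = (60 - 810*√10)*(-31) = -1860 + 25110*√10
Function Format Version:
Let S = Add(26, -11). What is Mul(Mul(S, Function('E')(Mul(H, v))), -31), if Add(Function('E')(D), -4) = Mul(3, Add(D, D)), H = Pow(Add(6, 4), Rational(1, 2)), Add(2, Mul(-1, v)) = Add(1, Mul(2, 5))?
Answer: Add(-1860, Mul(25110, Pow(10, Rational(1, 2)))) ≈ 77545.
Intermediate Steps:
v = -9 (v = Add(2, Mul(-1, Add(1, Mul(2, 5)))) = Add(2, Mul(-1, Add(1, 10))) = Add(2, Mul(-1, 11)) = Add(2, -11) = -9)
H = Pow(10, Rational(1, 2)) ≈ 3.1623
S = 15
Function('E')(D) = Add(4, Mul(6, D)) (Function('E')(D) = Add(4, Mul(3, Add(D, D))) = Add(4, Mul(3, Mul(2, D))) = Add(4, Mul(6, D)))
Mul(Mul(S, Function('E')(Mul(H, v))), -31) = Mul(Mul(15, Add(4, Mul(6, Mul(Pow(10, Rational(1, 2)), -9)))), -31) = Mul(Mul(15, Add(4, Mul(6, Mul(-9, Pow(10, Rational(1, 2)))))), -31) = Mul(Mul(15, Add(4, Mul(-54, Pow(10, Rational(1, 2))))), -31) = Mul(Add(60, Mul(-810, Pow(10, Rational(1, 2)))), -31) = Add(-1860, Mul(25110, Pow(10, Rational(1, 2))))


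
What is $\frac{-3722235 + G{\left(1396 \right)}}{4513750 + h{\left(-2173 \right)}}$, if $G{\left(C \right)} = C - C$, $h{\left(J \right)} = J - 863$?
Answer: $- \frac{3722235}{4510714} \approx -0.8252$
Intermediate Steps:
$h{\left(J \right)} = -863 + J$
$G{\left(C \right)} = 0$
$\frac{-3722235 + G{\left(1396 \right)}}{4513750 + h{\left(-2173 \right)}} = \frac{-3722235 + 0}{4513750 - 3036} = - \frac{3722235}{4513750 - 3036} = - \frac{3722235}{4510714}$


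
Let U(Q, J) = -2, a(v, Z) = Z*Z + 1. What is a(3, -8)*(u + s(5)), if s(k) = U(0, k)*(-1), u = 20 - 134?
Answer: -7280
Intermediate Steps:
a(v, Z) = 1 + Z**2 (a(v, Z) = Z**2 + 1 = 1 + Z**2)
u = -114
s(k) = 2 (s(k) = -2*(-1) = 2)
a(3, -8)*(u + s(5)) = (1 + (-8)**2)*(-114 + 2) = (1 + 64)*(-112) = 65*(-112) = -7280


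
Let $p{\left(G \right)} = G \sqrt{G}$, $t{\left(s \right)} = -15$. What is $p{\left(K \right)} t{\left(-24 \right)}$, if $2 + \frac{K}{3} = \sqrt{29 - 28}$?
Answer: $45 i \sqrt{3} \approx 77.942 i$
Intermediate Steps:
$K = -3$ ($K = -6 + 3 \sqrt{29 - 28} = -6 + 3 \sqrt{1} = -6 + 3 \cdot 1 = -6 + 3 = -3$)
$p{\left(G \right)} = G^{\frac{3}{2}}$
$p{\left(K \right)} t{\left(-24 \right)} = \left(-3\right)^{\frac{3}{2}} \left(-15\right) = - 3 i \sqrt{3} \left(-15\right) = 45 i \sqrt{3}$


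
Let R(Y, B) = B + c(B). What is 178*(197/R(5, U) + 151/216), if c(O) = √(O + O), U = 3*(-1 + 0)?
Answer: 89*(-42099*I + 151*√6)/(108*(√6 + 3*I)) ≈ -6888.8 - 5726.3*I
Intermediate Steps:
U = -3 (U = 3*(-1) = -3)
c(O) = √2*√O (c(O) = √(2*O) = √2*√O)
R(Y, B) = B + √2*√B
178*(197/R(5, U) + 151/216) = 178*(197/(-3 + √2*√(-3)) + 151/216) = 178*(197/(-3 + √2*(I*√3)) + 151*(1/216)) = 178*(197/(-3 + I*√6) + 151/216) = 178*(151/216 + 197/(-3 + I*√6)) = 13439/108 + 35066/(-3 + I*√6)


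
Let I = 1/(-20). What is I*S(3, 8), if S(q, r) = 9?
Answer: -9/20 ≈ -0.45000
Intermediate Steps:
I = -1/20 ≈ -0.050000
I*S(3, 8) = -1/20*9 = -9/20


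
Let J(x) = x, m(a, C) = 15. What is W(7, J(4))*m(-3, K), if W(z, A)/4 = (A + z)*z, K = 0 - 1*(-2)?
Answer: 4620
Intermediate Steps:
K = 2 (K = 0 + 2 = 2)
W(z, A) = 4*z*(A + z) (W(z, A) = 4*((A + z)*z) = 4*(z*(A + z)) = 4*z*(A + z))
W(7, J(4))*m(-3, K) = (4*7*(4 + 7))*15 = (4*7*11)*15 = 308*15 = 4620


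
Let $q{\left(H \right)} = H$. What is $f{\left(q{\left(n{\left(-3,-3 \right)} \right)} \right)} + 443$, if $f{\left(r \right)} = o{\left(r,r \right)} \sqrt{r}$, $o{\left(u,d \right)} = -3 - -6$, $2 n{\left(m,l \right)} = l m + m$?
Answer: $443 + 3 \sqrt{3} \approx 448.2$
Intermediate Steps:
$n{\left(m,l \right)} = \frac{m}{2} + \frac{l m}{2}$ ($n{\left(m,l \right)} = \frac{l m + m}{2} = \frac{m + l m}{2} = \frac{m}{2} + \frac{l m}{2}$)
$o{\left(u,d \right)} = 3$ ($o{\left(u,d \right)} = -3 + 6 = 3$)
$f{\left(r \right)} = 3 \sqrt{r}$
$f{\left(q{\left(n{\left(-3,-3 \right)} \right)} \right)} + 443 = 3 \sqrt{\frac{1}{2} \left(-3\right) \left(1 - 3\right)} + 443 = 3 \sqrt{\frac{1}{2} \left(-3\right) \left(-2\right)} + 443 = 3 \sqrt{3} + 443 = 443 + 3 \sqrt{3}$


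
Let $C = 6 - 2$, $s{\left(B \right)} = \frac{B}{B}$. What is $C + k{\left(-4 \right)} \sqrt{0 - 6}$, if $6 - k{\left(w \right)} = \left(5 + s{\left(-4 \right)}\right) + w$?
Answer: $4 + 4 i \sqrt{6} \approx 4.0 + 9.798 i$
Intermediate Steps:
$s{\left(B \right)} = 1$
$k{\left(w \right)} = - w$ ($k{\left(w \right)} = 6 - \left(\left(5 + 1\right) + w\right) = 6 - \left(6 + w\right) = - w$)
$C = 4$
$C + k{\left(-4 \right)} \sqrt{0 - 6} = 4 + \left(-1\right) \left(-4\right) \sqrt{0 - 6} = 4 + 4 \sqrt{-6} = 4 + 4 i \sqrt{6}$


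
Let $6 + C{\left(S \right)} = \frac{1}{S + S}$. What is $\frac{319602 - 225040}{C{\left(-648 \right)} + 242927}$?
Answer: $\frac{9427104}{24217355} \approx 0.38927$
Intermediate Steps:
$C{\left(S \right)} = -6 + \frac{1}{2 S}$ ($C{\left(S \right)} = -6 + \frac{1}{S + S} = -6 + \frac{1}{2 S}$)
$\frac{319602 - 225040}{C{\left(-648 \right)} + 242927} = \frac{319602 - 225040}{\left(-6 + \frac{1}{2 \left(-648\right)}\right) + 242927} = \frac{94562}{\left(-6 + \frac{1}{2} \left(- \frac{1}{648}\right)\right) + 242927} = \frac{94562}{\left(-6 - \frac{1}{1296}\right) + 242927} = \frac{94562}{- \frac{7777}{1296} + 242927} = \frac{94562}{\frac{314825615}{1296}} = 94562 \cdot \frac{1296}{314825615} = \frac{9427104}{24217355}$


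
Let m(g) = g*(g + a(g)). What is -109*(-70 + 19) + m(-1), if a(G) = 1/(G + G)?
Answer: 11121/2 ≈ 5560.5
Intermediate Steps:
a(G) = 1/(2*G)
m(g) = g*(g + 1/(2*g))
-109*(-70 + 19) + m(-1) = -109*(-70 + 19) + (1/2 + (-1)**2) = -109*(-51) + (1/2 + 1) = 5559 + 3/2 = 11121/2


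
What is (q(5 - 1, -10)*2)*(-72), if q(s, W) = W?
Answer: 1440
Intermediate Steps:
(q(5 - 1, -10)*2)*(-72) = -10*2*(-72) = -20*(-72) = 1440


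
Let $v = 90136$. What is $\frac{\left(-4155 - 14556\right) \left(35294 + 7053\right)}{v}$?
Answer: $- \frac{792354717}{90136} \approx -8790.7$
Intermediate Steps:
$\frac{\left(-4155 - 14556\right) \left(35294 + 7053\right)}{v} = \frac{\left(-4155 - 14556\right) \left(35294 + 7053\right)}{90136} = \left(-18711\right) 42347 \cdot \frac{1}{90136} = \left(-792354717\right) \frac{1}{90136} = - \frac{792354717}{90136}$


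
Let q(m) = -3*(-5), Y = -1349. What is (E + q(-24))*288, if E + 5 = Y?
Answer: -385632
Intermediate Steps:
E = -1354 (E = -5 - 1349 = -1354)
q(m) = 15
(E + q(-24))*288 = (-1354 + 15)*288 = -1339*288 = -385632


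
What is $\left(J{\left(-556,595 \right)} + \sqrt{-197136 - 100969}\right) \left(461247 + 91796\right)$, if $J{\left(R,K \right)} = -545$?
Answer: $-301408435 + 553043 i \sqrt{298105} \approx -3.0141 \cdot 10^{8} + 3.0196 \cdot 10^{8} i$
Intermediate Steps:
$\left(J{\left(-556,595 \right)} + \sqrt{-197136 - 100969}\right) \left(461247 + 91796\right) = \left(-545 + \sqrt{-197136 - 100969}\right) \left(461247 + 91796\right) = \left(-545 + \sqrt{-298105}\right) 553043 = \left(-545 + i \sqrt{298105}\right) 553043 = -301408435 + 553043 i \sqrt{298105}$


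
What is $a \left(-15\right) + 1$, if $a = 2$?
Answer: $-29$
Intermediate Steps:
$a \left(-15\right) + 1 = 2 \left(-15\right) + 1 = -30 + 1 = -29$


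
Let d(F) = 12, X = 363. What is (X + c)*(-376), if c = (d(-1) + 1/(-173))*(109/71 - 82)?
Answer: 2780800496/12283 ≈ 2.2639e+5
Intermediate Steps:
c = -11854475/12283 (c = (12 + 1/(-173))*(109/71 - 82) = (12 - 1/173)*(109*(1/71) - 82) = 2075*(109/71 - 82)/173 = (2075/173)*(-5713/71) = -11854475/12283 ≈ -965.11)
(X + c)*(-376) = (363 - 11854475/12283)*(-376) = -7395746/12283*(-376) = 2780800496/12283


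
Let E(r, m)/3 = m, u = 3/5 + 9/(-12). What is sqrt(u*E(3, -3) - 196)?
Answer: I*sqrt(19465)/10 ≈ 13.952*I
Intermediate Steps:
u = -3/20 (u = 3*(1/5) + 9*(-1/12) = 3/5 - 3/4 = -3/20 ≈ -0.15000)
E(r, m) = 3*m
sqrt(u*E(3, -3) - 196) = sqrt(-9*(-3)/20 - 196) = sqrt(-3/20*(-9) - 196) = sqrt(27/20 - 196) = sqrt(-3893/20) = I*sqrt(19465)/10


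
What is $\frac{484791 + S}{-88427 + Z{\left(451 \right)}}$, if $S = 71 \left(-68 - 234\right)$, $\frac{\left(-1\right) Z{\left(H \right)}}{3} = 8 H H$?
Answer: $- \frac{463349}{4970051} \approx -0.093228$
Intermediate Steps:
$Z{\left(H \right)} = - 24 H^{2}$ ($Z{\left(H \right)} = - 3 \cdot 8 H H = - 3 \cdot 8 H^{2} = - 24 H^{2}$)
$S = -21442$ ($S = 71 \left(-302\right) = -21442$)
$\frac{484791 + S}{-88427 + Z{\left(451 \right)}} = \frac{484791 - 21442}{-88427 - 24 \cdot 451^{2}} = \frac{463349}{-88427 - 4881624} = \frac{463349}{-4970051} = 463349 \left(- \frac{1}{4970051}\right) = - \frac{463349}{4970051}$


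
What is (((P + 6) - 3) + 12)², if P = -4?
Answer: 121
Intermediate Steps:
(((P + 6) - 3) + 12)² = (((-4 + 6) - 3) + 12)² = ((2 - 3) + 12)² = (-1 + 12)² = 11² = 121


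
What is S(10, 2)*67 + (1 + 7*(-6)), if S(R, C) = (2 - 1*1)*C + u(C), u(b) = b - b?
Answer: 93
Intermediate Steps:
u(b) = 0
S(R, C) = C (S(R, C) = (2 - 1*1)*C + 0 = (2 - 1)*C + 0 = 1*C + 0 = C + 0 = C)
S(10, 2)*67 + (1 + 7*(-6)) = 2*67 + (1 + 7*(-6)) = 134 + (1 - 42) = 134 - 41 = 93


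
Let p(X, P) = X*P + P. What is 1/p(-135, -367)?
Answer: 1/49178 ≈ 2.0334e-5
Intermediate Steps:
p(X, P) = P + P*X (p(X, P) = P*X + P = P + P*X)
1/p(-135, -367) = 1/(-367*(1 - 135)) = 1/(-367*(-134)) = 1/49178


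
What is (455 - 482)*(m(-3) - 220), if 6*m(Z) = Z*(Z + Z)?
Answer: 5859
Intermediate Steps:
m(Z) = Z**2/3 (m(Z) = (Z*(Z + Z))/6 = (Z*(2*Z))/6 = (2*Z**2)/6 = Z**2/3)
(455 - 482)*(m(-3) - 220) = (455 - 482)*((1/3)*(-3)**2 - 220) = -27*((1/3)*9 - 220) = -27*(3 - 220) = -27*(-217) = 5859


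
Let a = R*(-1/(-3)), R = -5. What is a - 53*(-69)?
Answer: 10966/3 ≈ 3655.3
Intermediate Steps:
a = -5/3 (a = -(-5)/(-3) = -(-5)*(-1)/3 = -5*⅓ = -5/3 ≈ -1.6667)
a - 53*(-69) = -5/3 - 53*(-69) = -5/3 + 3657 = 10966/3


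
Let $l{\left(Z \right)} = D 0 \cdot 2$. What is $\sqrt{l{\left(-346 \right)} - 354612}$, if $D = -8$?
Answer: $2 i \sqrt{88653} \approx 595.49 i$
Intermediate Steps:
$l{\left(Z \right)} = 0$ ($l{\left(Z \right)} = \left(-8\right) 0 \cdot 2 = 0 \cdot 2 = 0$)
$\sqrt{l{\left(-346 \right)} - 354612} = \sqrt{0 - 354612} = \sqrt{-354612} = 2 i \sqrt{88653}$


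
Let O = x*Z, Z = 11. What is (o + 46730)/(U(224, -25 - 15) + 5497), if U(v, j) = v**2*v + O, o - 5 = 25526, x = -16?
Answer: 72261/11244745 ≈ 0.0064262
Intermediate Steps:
O = -176 (O = -16*11 = -176)
o = 25531 (o = 5 + 25526 = 25531)
U(v, j) = -176 + v**3 (U(v, j) = v**2*v - 176 = v**3 - 176 = -176 + v**3)
(o + 46730)/(U(224, -25 - 15) + 5497) = (25531 + 46730)/((-176 + 224**3) + 5497) = 72261/((-176 + 11239424) + 5497) = 72261/(11239248 + 5497) = 72261/11244745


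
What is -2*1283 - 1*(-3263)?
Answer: 697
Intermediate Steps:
-2*1283 - 1*(-3263) = -2566 + 3263 = 697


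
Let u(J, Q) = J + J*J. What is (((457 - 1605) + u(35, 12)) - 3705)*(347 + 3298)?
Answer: -13096485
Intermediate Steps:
u(J, Q) = J + J**2
(((457 - 1605) + u(35, 12)) - 3705)*(347 + 3298) = (((457 - 1605) + 35*(1 + 35)) - 3705)*(347 + 3298) = ((-1148 + 35*36) - 3705)*3645 = ((-1148 + 1260) - 3705)*3645 = (112 - 3705)*3645 = -3593*3645 = -13096485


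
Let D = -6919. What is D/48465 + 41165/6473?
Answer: 1950275038/313713945 ≈ 6.2167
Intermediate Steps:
D/48465 + 41165/6473 = -6919/48465 + 41165/6473 = 1950275038/313713945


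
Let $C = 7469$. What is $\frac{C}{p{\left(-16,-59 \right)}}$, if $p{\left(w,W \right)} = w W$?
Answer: $\frac{7469}{944} \approx 7.9121$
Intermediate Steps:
$p{\left(w,W \right)} = W w$
$\frac{C}{p{\left(-16,-59 \right)}} = \frac{7469}{\left(-59\right) \left(-16\right)} = \frac{7469}{944}$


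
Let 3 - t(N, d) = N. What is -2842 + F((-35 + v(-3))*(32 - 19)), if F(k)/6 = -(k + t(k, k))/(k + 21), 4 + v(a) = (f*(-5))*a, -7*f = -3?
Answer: -889532/313 ≈ -2842.0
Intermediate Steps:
f = 3/7 (f = -⅐*(-3) = 3/7 ≈ 0.42857)
t(N, d) = 3 - N
v(a) = -4 - 15*a/7 (v(a) = -4 + ((3/7)*(-5))*a = -4 - 15*a/7)
F(k) = -18/(21 + k) (F(k) = 6*(-(k + (3 - k))/(k + 21)) = 6*(-3/(21 + k)) = -18/(21 + k))
-2842 + F((-35 + v(-3))*(32 - 19)) = -2842 - 18/(21 + (-35 + (-4 - 15/7*(-3)))*(32 - 19)) = -2842 - 18/(21 + (-35 + (-4 + 45/7))*13) = -2842 - 18/(21 + (-35 + 17/7)*13) = -2842 - 18/(21 - 228/7*13) = -2842 - 18/(21 - 2964/7) = -2842 - 18/(-2817/7) = -2842 - 18*(-7/2817) = -2842 + 14/313 = -889532/313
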